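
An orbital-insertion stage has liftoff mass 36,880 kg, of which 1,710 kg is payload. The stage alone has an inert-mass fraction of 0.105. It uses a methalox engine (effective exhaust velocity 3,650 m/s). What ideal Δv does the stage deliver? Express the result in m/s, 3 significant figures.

Δv ≈ 7010 m/s

Stage wet mass = m₀ − payload = 36,880 − 1,710 = 35,170 kg.
Stage dry mass = ε × stage wet mass = 0.105 × 35,170 = 3,692.85 kg.
Burnout mass m_f = stage dry + payload = 3,692.85 + 1,710 = 5,402.85 kg.
Δv = v_e · ln(36,880/5,402.85) = 3650.0 × ln(6.826) = 3650.0 × 1.9207 ≈ 7011 m/s.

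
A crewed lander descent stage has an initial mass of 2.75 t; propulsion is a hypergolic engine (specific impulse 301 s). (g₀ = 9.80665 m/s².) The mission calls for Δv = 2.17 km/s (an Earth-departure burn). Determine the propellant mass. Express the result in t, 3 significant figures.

v_e = Isp · g₀ = 301 × 9.80665 = 2951.8 m/s.
From the ideal rocket equation, m₀/m_f = exp(Δv / v_e) = exp(2170 / 2951.8) = exp(0.7351) = 2.0858.
m_f = 2.75 / 2.0858 = 1.31844 t, so propellant = m₀ − m_f = 2.75 − 1.31844 = 1.43156 t.

propellant mass ≈ 1.43 t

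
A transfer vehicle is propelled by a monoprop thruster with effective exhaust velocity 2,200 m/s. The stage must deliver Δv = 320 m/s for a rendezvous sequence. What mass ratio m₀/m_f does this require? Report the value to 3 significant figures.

mass ratio ≈ 1.16

From the ideal rocket equation, m₀/m_f = exp(Δv / v_e) = exp(320 / 2200.0) = exp(0.1455) = 1.1566.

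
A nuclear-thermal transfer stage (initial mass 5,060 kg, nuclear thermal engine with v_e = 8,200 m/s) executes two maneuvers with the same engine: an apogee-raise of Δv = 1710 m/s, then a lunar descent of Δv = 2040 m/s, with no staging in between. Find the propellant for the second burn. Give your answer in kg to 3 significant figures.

After the first burn: m = 5060 × exp(−1710/8200.0) = 5060 × 0.81177 = 4,107.56 kg.
After the second burn: m = 4,107.56 × exp(−2040/8200.0) = 4,107.56 × 0.77975 = 3,202.87 kg.
Second-burn propellant = 4,107.56 − 3,202.87 = 904.69 kg.

propellant for the second burn ≈ 905 kg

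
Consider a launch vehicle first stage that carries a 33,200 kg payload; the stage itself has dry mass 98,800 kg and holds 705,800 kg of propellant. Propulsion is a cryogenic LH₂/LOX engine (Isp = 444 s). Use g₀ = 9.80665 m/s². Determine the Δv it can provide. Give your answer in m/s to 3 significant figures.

v_e = Isp · g₀ = 444 × 9.80665 = 4354.2 m/s.
m₀ = payload + dry + propellant = 33,200 + 98,800 + 705,800 = 837,800 kg.
m_f = payload + dry = 33,200 + 98,800 = 132,000 kg.
By the Tsiolkovsky rocket equation, Δv = v_e · ln(m₀/m_f) = 4354.2 × ln(6.347) = 4354.2 × 1.8480 ≈ 8046.4 m/s.

Δv ≈ 8050 m/s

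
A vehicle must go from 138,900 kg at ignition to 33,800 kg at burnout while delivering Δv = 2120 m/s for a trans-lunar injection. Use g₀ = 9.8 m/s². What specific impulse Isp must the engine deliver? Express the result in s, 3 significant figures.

ln(m₀/m_f) = ln(138900/33800) = ln(4.109) = 1.4133.
From the ideal rocket equation, v_e = Δv / ln(m₀/m_f) = 2120 / 1.4133 = 1500.0 m/s.
Isp = v_e / g₀ = 1500.0 / 9.8 = 153.1 s.

Isp ≈ 153 s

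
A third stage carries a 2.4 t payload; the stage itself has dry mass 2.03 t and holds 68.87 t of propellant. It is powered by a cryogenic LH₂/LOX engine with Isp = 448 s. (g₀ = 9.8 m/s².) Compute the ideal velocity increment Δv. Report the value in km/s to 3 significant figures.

v_e = Isp · g₀ = 448 × 9.8 = 4390.4 m/s.
m₀ = payload + dry + propellant = 2.4 + 2.03 + 68.87 = 73.3 t.
m_f = payload + dry = 2.4 + 2.03 = 4.43 t.
From the ideal rocket equation, Δv = v_e · ln(m₀/m_f) = 4390.4 × ln(16.55) = 4390.4 × 2.8062 ≈ 12320.2 m/s.

Δv ≈ 12.3 km/s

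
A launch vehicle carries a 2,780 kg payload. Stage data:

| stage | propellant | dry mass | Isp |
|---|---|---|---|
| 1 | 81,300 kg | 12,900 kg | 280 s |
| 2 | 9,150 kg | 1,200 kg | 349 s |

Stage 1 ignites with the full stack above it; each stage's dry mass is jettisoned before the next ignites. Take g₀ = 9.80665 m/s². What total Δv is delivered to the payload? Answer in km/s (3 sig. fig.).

Ignition mass of stage 1 = 81,300+12,900 + 9,150+1,200 + 2,780 = 107,330 kg.
Stage 1: m₀ = 107,330 kg, m_f = 107,330 − 81,300 = 26,030 kg; Δv = 280×9.80665×ln(4.123) = 2745.9×1.4167 ≈ 3890 m/s.
Stage 2: m₀ = 13,130 kg, m_f = 13,130 − 9,150 = 3,980 kg; Δv = 349×9.80665×ln(3.299) = 3422.5×1.1936 ≈ 4085 m/s.
Total Δv = 3890 + 4085 = 7975 m/s.

Δv ≈ 7.98 km/s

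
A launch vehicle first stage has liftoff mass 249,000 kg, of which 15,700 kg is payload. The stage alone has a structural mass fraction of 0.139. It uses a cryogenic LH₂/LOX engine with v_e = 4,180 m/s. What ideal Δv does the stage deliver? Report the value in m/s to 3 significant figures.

Stage wet mass = m₀ − payload = 249,000 − 15,700 = 233,300 kg.
Stage dry mass = ε × stage wet mass = 0.139 × 233,300 = 32,428.7 kg.
Burnout mass m_f = stage dry + payload = 32,428.7 + 15,700 = 48,128.7 kg.
Δv = v_e · ln(249,000/48,128.7) = 4180.0 × ln(5.174) = 4180.0 × 1.6436 ≈ 6870 m/s.

Δv ≈ 6870 m/s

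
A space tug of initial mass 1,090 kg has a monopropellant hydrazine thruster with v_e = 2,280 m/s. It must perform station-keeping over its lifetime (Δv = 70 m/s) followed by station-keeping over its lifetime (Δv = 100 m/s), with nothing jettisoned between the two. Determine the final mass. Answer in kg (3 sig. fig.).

After the first burn: m = 1090 × exp(−70/2280.0) = 1090 × 0.96976 = 1,057.04 kg.
After the second burn: m = 1,057.04 × exp(−100/2280.0) = 1,057.04 × 0.95709 = 1,011.68 kg.

final mass ≈ 1010 kg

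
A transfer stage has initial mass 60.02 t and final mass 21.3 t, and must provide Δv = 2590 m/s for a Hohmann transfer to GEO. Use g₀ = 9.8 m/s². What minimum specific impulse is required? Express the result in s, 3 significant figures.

ln(m₀/m_f) = ln(60020/21300) = ln(2.818) = 1.0360.
From the ideal rocket equation, v_e = Δv / ln(m₀/m_f) = 2590 / 1.0360 = 2500.1 m/s.
Isp = v_e / g₀ = 2500.1 / 9.8 = 255.1 s.

Isp ≈ 255 s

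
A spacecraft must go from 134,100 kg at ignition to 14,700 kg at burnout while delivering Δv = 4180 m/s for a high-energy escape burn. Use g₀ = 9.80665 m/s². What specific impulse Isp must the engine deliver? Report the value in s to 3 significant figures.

Isp ≈ 193 s

ln(m₀/m_f) = ln(134100/14700) = ln(9.122) = 2.2107.
v_e = Δv / ln(m₀/m_f) = 4180 / 2.2107 = 1890.8 m/s.
Isp = v_e / g₀ = 1890.8 / 9.80665 = 192.8 s.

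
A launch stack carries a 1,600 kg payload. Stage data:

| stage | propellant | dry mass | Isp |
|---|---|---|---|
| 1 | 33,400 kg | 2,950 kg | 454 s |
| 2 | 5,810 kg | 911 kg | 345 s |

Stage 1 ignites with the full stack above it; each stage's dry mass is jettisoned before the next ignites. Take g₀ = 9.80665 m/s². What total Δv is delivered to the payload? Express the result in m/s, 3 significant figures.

Δv ≈ 10200 m/s

Ignition mass of stage 1 = 33,400+2,950 + 5,810+911 + 1,600 = 44,671 kg.
Stage 1: m₀ = 44,671 kg, m_f = 44,671 − 33,400 = 11,271 kg; Δv = 454×9.80665×ln(3.963) = 4452.2×1.3771 ≈ 6131 m/s.
Stage 2: m₀ = 8,321 kg, m_f = 8,321 − 5,810 = 2,511 kg; Δv = 345×9.80665×ln(3.314) = 3383.3×1.1981 ≈ 4054 m/s.
Total Δv = 6131 + 4054 = 10185 m/s.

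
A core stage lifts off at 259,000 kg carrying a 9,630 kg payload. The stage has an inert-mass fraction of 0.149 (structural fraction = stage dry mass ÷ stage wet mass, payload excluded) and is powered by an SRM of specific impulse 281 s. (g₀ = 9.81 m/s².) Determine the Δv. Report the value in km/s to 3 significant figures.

Δv ≈ 4.72 km/s

Stage wet mass = m₀ − payload = 259,000 − 9,630 = 249,370 kg.
Stage dry mass = ε × stage wet mass = 0.149 × 249,370 = 37,156.1 kg.
Burnout mass m_f = stage dry + payload = 37,156.1 + 9,630 = 46,786.1 kg.
v_e = Isp · g₀ = 281 × 9.81 = 2756.6 m/s.
Rocket equation: Δv = v_e · ln(259,000/46,786.1) = 2756.6 × ln(5.536) = 2756.6 × 1.7112 ≈ 4717 m/s.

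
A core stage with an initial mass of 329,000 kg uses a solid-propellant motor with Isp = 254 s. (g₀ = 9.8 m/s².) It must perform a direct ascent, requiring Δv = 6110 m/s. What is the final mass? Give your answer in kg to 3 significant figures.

v_e = Isp · g₀ = 254 × 9.8 = 2489.2 m/s.
Using Δv = v_e ln(m₀/m_f): m₀/m_f = exp(Δv / v_e) = exp(6110 / 2489.2) = exp(2.4546) = 11.6418.
m_f = m₀ / 11.6418 = 329,000 / 11.6418 = 28,260.2 kg.

final mass ≈ 28300 kg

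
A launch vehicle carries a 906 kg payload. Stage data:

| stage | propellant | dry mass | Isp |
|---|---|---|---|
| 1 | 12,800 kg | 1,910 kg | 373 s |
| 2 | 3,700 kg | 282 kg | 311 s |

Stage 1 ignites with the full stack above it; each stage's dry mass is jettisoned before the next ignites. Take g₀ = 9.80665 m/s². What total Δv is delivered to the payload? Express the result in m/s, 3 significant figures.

Ignition mass of stage 1 = 12,800+1,910 + 3,700+282 + 906 = 19,598 kg.
Stage 1: m₀ = 19,598 kg, m_f = 19,598 − 12,800 = 6,798 kg; Δv = 373×9.80665×ln(2.883) = 3657.9×1.0588 ≈ 3873 m/s.
Stage 2: m₀ = 4,888 kg, m_f = 4,888 − 3,700 = 1,188 kg; Δv = 311×9.80665×ln(4.114) = 3049.9×1.4145 ≈ 4314 m/s.
Total Δv = 3873 + 4314 = 8187 m/s.

Δv ≈ 8190 m/s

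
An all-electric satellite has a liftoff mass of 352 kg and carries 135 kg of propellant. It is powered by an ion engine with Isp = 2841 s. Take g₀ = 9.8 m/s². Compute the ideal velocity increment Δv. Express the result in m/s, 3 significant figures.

Δv ≈ 13500 m/s

v_e = Isp · g₀ = 2841 × 9.8 = 27841.8 m/s.
m_f = m₀ − m_prop = 352 − 135 = 217 kg.
Using Δv = v_e ln(m₀/m_f): Δv = v_e · ln(m₀/m_f) = 27841.8 × ln(1.622) = 27841.8 × 0.4837 ≈ 13468.0 m/s.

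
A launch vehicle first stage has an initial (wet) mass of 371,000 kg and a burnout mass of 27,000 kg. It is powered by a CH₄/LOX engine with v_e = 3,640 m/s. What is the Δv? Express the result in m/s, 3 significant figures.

Δv = v_e · ln(m₀/m_f) = 3640.0 × ln(13.74) = 3640.0 × 2.6204 ≈ 9538.1 m/s.

Δv ≈ 9540 m/s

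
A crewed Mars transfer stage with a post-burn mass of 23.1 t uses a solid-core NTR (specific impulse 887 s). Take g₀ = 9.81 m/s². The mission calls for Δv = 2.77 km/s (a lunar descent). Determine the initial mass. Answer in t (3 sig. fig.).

v_e = Isp · g₀ = 887 × 9.81 = 8701.5 m/s.
Using Δv = v_e ln(m₀/m_f): m₀/m_f = exp(Δv / v_e) = exp(2770 / 8701.5) = exp(0.3183) = 1.3748.
m₀ = m_f × 1.3748 = 23.1 × 1.3748 = 31.7579 t.

initial mass ≈ 31.8 t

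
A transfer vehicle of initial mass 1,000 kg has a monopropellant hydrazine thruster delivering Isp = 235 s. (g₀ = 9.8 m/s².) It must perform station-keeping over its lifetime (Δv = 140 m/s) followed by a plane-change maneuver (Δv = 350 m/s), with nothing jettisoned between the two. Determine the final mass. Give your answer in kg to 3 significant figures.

final mass ≈ 808 kg

v_e = Isp · g₀ = 235 × 9.8 = 2303.0 m/s.
After the first burn: m = 1000 × exp(−140/2303.0) = 1000 × 0.94102 = 941.02 kg.
After the second burn: m = 941.02 × exp(−350/2303.0) = 941.02 × 0.85901 = 808.346 kg.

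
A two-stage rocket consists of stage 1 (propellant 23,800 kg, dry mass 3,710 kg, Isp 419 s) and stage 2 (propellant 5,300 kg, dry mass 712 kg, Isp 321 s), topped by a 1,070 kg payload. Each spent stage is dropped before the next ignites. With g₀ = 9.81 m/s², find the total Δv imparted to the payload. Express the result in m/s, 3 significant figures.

Ignition mass of stage 1 = 23,800+3,710 + 5,300+712 + 1,070 = 34,592 kg.
Stage 1: m₀ = 34,592 kg, m_f = 34,592 − 23,800 = 10,792 kg; Δv = 419×9.81×ln(3.205) = 4110.4×1.1648 ≈ 4788 m/s.
Stage 2: m₀ = 7,082 kg, m_f = 7,082 − 5,300 = 1,782 kg; Δv = 321×9.81×ln(3.974) = 3149.0×1.3798 ≈ 4345 m/s.
Total Δv = 4788 + 4345 = 9133 m/s.

Δv ≈ 9130 m/s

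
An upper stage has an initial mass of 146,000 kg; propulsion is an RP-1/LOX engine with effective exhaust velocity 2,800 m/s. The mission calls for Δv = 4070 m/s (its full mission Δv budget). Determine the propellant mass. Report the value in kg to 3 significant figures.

m₀/m_f = exp(Δv / v_e) = exp(4070 / 2800.0) = exp(1.4536) = 4.2784.
m_f = 146,000 / 4.2784 = 34,124.9 kg, so propellant = m₀ − m_f = 146,000 − 34,124.9 = 111,875.1 kg.

propellant mass ≈ 112000 kg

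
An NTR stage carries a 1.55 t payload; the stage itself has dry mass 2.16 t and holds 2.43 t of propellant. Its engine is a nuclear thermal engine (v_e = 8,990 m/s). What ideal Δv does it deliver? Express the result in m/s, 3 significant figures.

Δv ≈ 4530 m/s

m₀ = payload + dry + propellant = 1.55 + 2.16 + 2.43 = 6.14 t.
m_f = payload + dry = 1.55 + 2.16 = 3.71 t.
By the Tsiolkovsky rocket equation, Δv = v_e · ln(m₀/m_f) = 8990.0 × ln(1.655) = 8990.0 × 0.5038 ≈ 4529.1 m/s.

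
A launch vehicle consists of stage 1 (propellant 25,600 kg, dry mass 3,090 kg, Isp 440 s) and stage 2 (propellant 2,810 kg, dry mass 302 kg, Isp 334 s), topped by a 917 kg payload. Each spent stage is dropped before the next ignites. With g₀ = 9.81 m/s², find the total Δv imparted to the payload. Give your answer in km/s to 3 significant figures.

Δv ≈ 10.5 km/s

Ignition mass of stage 1 = 25,600+3,090 + 2,810+302 + 917 = 32,719 kg.
Stage 1: m₀ = 32,719 kg, m_f = 32,719 − 25,600 = 7,119 kg; Δv = 440×9.81×ln(4.596) = 4316.4×1.5252 ≈ 6583 m/s.
Stage 2: m₀ = 4,029 kg, m_f = 4,029 − 2,810 = 1,219 kg; Δv = 334×9.81×ln(3.305) = 3276.5×1.1955 ≈ 3917 m/s.
Total Δv = 6583 + 3917 = 10500 m/s.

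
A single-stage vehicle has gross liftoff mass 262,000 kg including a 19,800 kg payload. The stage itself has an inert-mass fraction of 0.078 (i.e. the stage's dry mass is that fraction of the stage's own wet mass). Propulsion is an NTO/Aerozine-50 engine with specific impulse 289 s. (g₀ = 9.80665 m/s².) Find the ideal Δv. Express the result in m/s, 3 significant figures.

Δv ≈ 5420 m/s

Stage wet mass = m₀ − payload = 262,000 − 19,800 = 242,200 kg.
Stage dry mass = ε × stage wet mass = 0.078 × 242,200 = 18,891.6 kg.
Burnout mass m_f = stage dry + payload = 18,891.6 + 19,800 = 38,691.6 kg.
v_e = Isp · g₀ = 289 × 9.80665 = 2834.1 m/s.
Δv = v_e · ln(262,000/38,691.6) = 2834.1 × ln(6.771) = 2834.1 × 1.9127 ≈ 5421 m/s.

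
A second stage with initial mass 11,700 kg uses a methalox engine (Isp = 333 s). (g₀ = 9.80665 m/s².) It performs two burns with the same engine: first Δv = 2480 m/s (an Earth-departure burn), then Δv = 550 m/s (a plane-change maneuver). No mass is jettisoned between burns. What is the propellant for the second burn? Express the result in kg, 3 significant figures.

v_e = Isp · g₀ = 333 × 9.80665 = 3265.6 m/s.
After the first burn: m = 11700 × exp(−2480/3265.6) = 11700 × 0.46793 = 5,474.78 kg.
After the second burn: m = 5,474.78 × exp(−550/3265.6) = 5,474.78 × 0.84500 = 4,626.19 kg.
Second-burn propellant = 5,474.78 − 4,626.19 = 848.59 kg.

propellant for the second burn ≈ 849 kg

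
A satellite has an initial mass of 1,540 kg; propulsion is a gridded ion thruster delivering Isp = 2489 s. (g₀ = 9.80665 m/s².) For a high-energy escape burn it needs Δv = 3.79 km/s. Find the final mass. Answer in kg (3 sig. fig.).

final mass ≈ 1320 kg

v_e = Isp · g₀ = 2489 × 9.80665 = 24408.8 m/s.
By the Tsiolkovsky rocket equation, m₀/m_f = exp(Δv / v_e) = exp(3790 / 24408.8) = exp(0.1553) = 1.1680.
m_f = m₀ / 1.1680 = 1,540 / 1.1680 = 1,318.49 kg.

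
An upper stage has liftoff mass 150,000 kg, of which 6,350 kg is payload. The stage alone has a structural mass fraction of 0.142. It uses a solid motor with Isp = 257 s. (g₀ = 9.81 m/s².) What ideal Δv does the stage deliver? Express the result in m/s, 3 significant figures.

Stage wet mass = m₀ − payload = 150,000 − 6,350 = 143,650 kg.
Stage dry mass = ε × stage wet mass = 0.142 × 143,650 = 20,398.3 kg.
Burnout mass m_f = stage dry + payload = 20,398.3 + 6,350 = 26,748.3 kg.
v_e = Isp · g₀ = 257 × 9.81 = 2521.2 m/s.
Δv = v_e · ln(150,000/26,748.3) = 2521.2 × ln(5.608) = 2521.2 × 1.7242 ≈ 4347 m/s.

Δv ≈ 4350 m/s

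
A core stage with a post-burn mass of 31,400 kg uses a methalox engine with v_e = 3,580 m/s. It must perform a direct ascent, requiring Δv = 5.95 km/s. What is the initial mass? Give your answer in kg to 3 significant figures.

initial mass ≈ 165000 kg

Using Δv = v_e ln(m₀/m_f): m₀/m_f = exp(Δv / v_e) = exp(5950 / 3580.0) = exp(1.6620) = 5.2699.
m₀ = m_f × 5.2699 = 31,400 × 5.2699 = 165,475 kg.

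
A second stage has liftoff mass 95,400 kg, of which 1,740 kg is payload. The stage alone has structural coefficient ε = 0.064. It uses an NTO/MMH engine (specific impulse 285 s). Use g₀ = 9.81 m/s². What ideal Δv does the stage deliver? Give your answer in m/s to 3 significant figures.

Stage wet mass = m₀ − payload = 95,400 − 1,740 = 93,660 kg.
Stage dry mass = ε × stage wet mass = 0.064 × 93,660 = 5,994.24 kg.
Burnout mass m_f = stage dry + payload = 5,994.24 + 1,740 = 7,734.24 kg.
v_e = Isp · g₀ = 285 × 9.81 = 2795.9 m/s.
Δv = v_e · ln(95,400/7,734.24) = 2795.9 × ln(12.33) = 2795.9 × 2.5124 ≈ 7024 m/s.

Δv ≈ 7020 m/s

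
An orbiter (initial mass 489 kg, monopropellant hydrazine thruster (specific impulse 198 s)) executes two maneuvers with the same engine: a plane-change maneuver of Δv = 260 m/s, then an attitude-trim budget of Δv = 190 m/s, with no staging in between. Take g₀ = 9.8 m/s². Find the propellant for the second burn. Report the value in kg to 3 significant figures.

propellant for the second burn ≈ 39.9 kg

v_e = Isp · g₀ = 198 × 9.8 = 1940.4 m/s.
After the first burn: m = 489 × exp(−260/1940.4) = 489 × 0.87460 = 427.679 kg.
After the second burn: m = 427.679 × exp(−190/1940.4) = 427.679 × 0.90672 = 387.785 kg.
Second-burn propellant = 427.679 − 387.785 = 39.894 kg.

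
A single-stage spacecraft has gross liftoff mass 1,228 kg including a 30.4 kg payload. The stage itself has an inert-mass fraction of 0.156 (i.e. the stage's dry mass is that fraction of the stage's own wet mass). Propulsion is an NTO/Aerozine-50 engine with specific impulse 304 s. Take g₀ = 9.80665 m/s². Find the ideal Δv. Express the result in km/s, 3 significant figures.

Δv ≈ 5.16 km/s

Stage wet mass = m₀ − payload = 1,228 − 30.4 = 1,197.6 kg.
Stage dry mass = ε × stage wet mass = 0.156 × 1,197.6 = 186.826 kg.
Burnout mass m_f = stage dry + payload = 186.826 + 30.4 = 217.226 kg.
v_e = Isp · g₀ = 304 × 9.80665 = 2981.2 m/s.
From the ideal rocket equation, Δv = v_e · ln(1,228/217.226) = 2981.2 × ln(5.653) = 2981.2 × 1.7322 ≈ 5164 m/s.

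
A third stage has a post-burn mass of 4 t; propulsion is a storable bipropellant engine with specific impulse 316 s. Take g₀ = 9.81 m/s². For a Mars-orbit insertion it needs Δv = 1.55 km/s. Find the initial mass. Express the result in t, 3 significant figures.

initial mass ≈ 6.59 t

v_e = Isp · g₀ = 316 × 9.81 = 3100.0 m/s.
m₀/m_f = exp(Δv / v_e) = exp(1550 / 3100.0) = exp(0.5000) = 1.6487.
m₀ = m_f × 1.6487 = 4 × 1.6487 = 6.5948 t.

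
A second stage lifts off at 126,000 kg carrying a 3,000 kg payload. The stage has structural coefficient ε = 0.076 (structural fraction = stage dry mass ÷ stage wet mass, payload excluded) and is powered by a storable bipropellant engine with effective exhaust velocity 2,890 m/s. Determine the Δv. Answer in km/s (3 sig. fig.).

Δv ≈ 6.71 km/s

Stage wet mass = m₀ − payload = 126,000 − 3,000 = 123,000 kg.
Stage dry mass = ε × stage wet mass = 0.076 × 123,000 = 9,348 kg.
Burnout mass m_f = stage dry + payload = 9,348 + 3,000 = 12,348 kg.
From the ideal rocket equation, Δv = v_e · ln(126,000/12,348) = 2890.0 × ln(10.2) = 2890.0 × 2.3228 ≈ 6713 m/s.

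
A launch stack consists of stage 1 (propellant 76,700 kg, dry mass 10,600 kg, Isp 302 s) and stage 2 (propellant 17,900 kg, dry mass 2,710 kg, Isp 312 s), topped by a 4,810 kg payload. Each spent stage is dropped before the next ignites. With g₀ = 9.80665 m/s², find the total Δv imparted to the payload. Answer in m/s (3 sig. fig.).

Ignition mass of stage 1 = 76,700+10,600 + 17,900+2,710 + 4,810 = 112,720 kg.
Stage 1: m₀ = 112,720 kg, m_f = 112,720 − 76,700 = 36,020 kg; Δv = 302×9.80665×ln(3.129) = 2961.6×1.1408 ≈ 3379 m/s.
Stage 2: m₀ = 25,420 kg, m_f = 25,420 − 17,900 = 7,520 kg; Δv = 312×9.80665×ln(3.38) = 3059.7×1.2180 ≈ 3727 m/s.
Total Δv = 3379 + 3727 = 7106 m/s.

Δv ≈ 7110 m/s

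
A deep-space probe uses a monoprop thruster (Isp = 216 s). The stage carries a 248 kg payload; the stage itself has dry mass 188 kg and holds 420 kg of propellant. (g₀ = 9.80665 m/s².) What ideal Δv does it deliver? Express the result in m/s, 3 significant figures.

Δv ≈ 1430 m/s

v_e = Isp · g₀ = 216 × 9.80665 = 2118.2 m/s.
m₀ = payload + dry + propellant = 248 + 188 + 420 = 856 kg.
m_f = payload + dry = 248 + 188 = 436 kg.
By the Tsiolkovsky rocket equation, Δv = v_e · ln(m₀/m_f) = 2118.2 × ln(1.963) = 2118.2 × 0.6746 ≈ 1429.0 m/s.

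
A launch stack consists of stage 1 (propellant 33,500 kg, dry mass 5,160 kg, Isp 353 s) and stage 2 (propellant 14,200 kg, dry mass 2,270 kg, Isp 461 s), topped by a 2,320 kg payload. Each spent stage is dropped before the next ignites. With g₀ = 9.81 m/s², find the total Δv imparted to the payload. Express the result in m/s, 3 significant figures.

Ignition mass of stage 1 = 33,500+5,160 + 14,200+2,270 + 2,320 = 57,450 kg.
Stage 1: m₀ = 57,450 kg, m_f = 57,450 − 33,500 = 23,950 kg; Δv = 353×9.81×ln(2.399) = 3462.9×0.8749 ≈ 3030 m/s.
Stage 2: m₀ = 18,790 kg, m_f = 18,790 − 14,200 = 4,590 kg; Δv = 461×9.81×ln(4.094) = 4522.4×1.4094 ≈ 6374 m/s.
Total Δv = 3030 + 6374 = 9404 m/s.

Δv ≈ 9400 m/s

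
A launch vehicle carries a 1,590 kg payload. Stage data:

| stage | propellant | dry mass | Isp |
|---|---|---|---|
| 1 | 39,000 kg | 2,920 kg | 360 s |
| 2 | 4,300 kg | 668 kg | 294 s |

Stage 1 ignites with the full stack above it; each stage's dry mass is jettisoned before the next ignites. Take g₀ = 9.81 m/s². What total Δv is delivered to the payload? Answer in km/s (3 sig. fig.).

Ignition mass of stage 1 = 39,000+2,920 + 4,300+668 + 1,590 = 48,478 kg.
Stage 1: m₀ = 48,478 kg, m_f = 48,478 − 39,000 = 9,478 kg; Δv = 360×9.81×ln(5.115) = 3531.6×1.6321 ≈ 5764 m/s.
Stage 2: m₀ = 6,558 kg, m_f = 6,558 − 4,300 = 2,258 kg; Δv = 294×9.81×ln(2.904) = 2884.1×1.0662 ≈ 3075 m/s.
Total Δv = 5764 + 3075 = 8839 m/s.

Δv ≈ 8.84 km/s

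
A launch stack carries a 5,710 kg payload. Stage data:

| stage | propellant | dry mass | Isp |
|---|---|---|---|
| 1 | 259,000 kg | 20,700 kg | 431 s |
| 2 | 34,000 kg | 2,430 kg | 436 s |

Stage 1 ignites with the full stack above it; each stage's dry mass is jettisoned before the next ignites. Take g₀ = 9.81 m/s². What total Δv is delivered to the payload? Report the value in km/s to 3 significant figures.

Ignition mass of stage 1 = 259,000+20,700 + 34,000+2,430 + 5,710 = 321,840 kg.
Stage 1: m₀ = 321,840 kg, m_f = 321,840 − 259,000 = 62,840 kg; Δv = 431×9.81×ln(5.122) = 4228.1×1.6335 ≈ 6906 m/s.
Stage 2: m₀ = 42,140 kg, m_f = 42,140 − 34,000 = 8,140 kg; Δv = 436×9.81×ln(5.177) = 4277.2×1.6442 ≈ 7033 m/s.
Total Δv = 6906 + 7033 = 13939 m/s.

Δv ≈ 13.9 km/s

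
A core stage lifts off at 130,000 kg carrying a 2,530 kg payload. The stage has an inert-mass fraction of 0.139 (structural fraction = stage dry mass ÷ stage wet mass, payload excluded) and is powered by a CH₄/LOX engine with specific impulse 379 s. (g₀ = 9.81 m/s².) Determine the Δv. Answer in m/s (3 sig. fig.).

Δv ≈ 6910 m/s

Stage wet mass = m₀ − payload = 130,000 − 2,530 = 127,470 kg.
Stage dry mass = ε × stage wet mass = 0.139 × 127,470 = 17,718.3 kg.
Burnout mass m_f = stage dry + payload = 17,718.3 + 2,530 = 20,248.3 kg.
v_e = Isp · g₀ = 379 × 9.81 = 3718.0 m/s.
Δv = v_e · ln(130,000/20,248.3) = 3718.0 × ln(6.42) = 3718.0 × 1.8595 ≈ 6913 m/s.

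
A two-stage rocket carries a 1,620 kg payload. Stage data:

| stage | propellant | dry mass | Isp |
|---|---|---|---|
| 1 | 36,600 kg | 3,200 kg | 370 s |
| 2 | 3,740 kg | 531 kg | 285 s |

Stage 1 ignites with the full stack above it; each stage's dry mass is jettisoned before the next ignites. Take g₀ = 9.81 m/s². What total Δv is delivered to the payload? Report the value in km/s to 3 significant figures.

Δv ≈ 8.68 km/s

Ignition mass of stage 1 = 36,600+3,200 + 3,740+531 + 1,620 = 45,691 kg.
Stage 1: m₀ = 45,691 kg, m_f = 45,691 − 36,600 = 9,091 kg; Δv = 370×9.81×ln(5.026) = 3629.7×1.6146 ≈ 5861 m/s.
Stage 2: m₀ = 5,891 kg, m_f = 5,891 − 3,740 = 2,151 kg; Δv = 285×9.81×ln(2.739) = 2795.9×1.0075 ≈ 2817 m/s.
Total Δv = 5861 + 2817 = 8678 m/s.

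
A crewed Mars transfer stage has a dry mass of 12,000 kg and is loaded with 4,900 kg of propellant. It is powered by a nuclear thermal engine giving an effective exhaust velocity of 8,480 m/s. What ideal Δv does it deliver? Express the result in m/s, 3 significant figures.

m₀ = m_dry + m_prop = 12,000 + 4,900 = 16,900 kg.
Δv = v_e · ln(m₀/m_f) = 8480.0 × ln(1.408) = 8480.0 × 0.3424 ≈ 2903.6 m/s.

Δv ≈ 2900 m/s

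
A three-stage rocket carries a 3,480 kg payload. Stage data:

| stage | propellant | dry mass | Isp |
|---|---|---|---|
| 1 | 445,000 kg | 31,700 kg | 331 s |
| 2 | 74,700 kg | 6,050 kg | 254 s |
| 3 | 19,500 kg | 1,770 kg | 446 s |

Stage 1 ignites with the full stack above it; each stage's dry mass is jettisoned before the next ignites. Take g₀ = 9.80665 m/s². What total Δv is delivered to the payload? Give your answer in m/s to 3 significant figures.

Δv ≈ 14500 m/s

Ignition mass of stage 1 = 445,000+31,700 + 74,700+6,050 + 19,500+1,770 + 3,480 = 582,200 kg.
Stage 1: m₀ = 582,200 kg, m_f = 582,200 − 445,000 = 137,200 kg; Δv = 331×9.80665×ln(4.243) = 3246.0×1.4454 ≈ 4692 m/s.
Stage 2: m₀ = 105,500 kg, m_f = 105,500 − 74,700 = 30,800 kg; Δv = 254×9.80665×ln(3.425) = 2490.9×1.2312 ≈ 3067 m/s.
Stage 3: m₀ = 24,750 kg, m_f = 24,750 − 19,500 = 5,250 kg; Δv = 446×9.80665×ln(4.714) = 4373.8×1.5506 ≈ 6782 m/s.
Total Δv = 4692 + 3067 + 6782 = 14541 m/s.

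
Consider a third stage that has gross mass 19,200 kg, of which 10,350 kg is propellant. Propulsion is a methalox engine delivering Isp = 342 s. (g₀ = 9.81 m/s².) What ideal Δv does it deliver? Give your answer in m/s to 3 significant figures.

v_e = Isp · g₀ = 342 × 9.81 = 3355.0 m/s.
m_f = m₀ − m_prop = 19,200 − 10,350 = 8,850 kg.
Δv = v_e · ln(m₀/m_f) = 3355.0 × ln(2.169) = 3355.0 × 0.7745 ≈ 2598.4 m/s.

Δv ≈ 2600 m/s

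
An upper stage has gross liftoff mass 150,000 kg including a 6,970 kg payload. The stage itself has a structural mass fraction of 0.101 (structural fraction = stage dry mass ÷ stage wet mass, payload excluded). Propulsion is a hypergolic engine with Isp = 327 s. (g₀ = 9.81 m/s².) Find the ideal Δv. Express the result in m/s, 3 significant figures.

Δv ≈ 6240 m/s

Stage wet mass = m₀ − payload = 150,000 − 6,970 = 143,030 kg.
Stage dry mass = ε × stage wet mass = 0.101 × 143,030 = 14,446 kg.
Burnout mass m_f = stage dry + payload = 14,446 + 6,970 = 21,416 kg.
v_e = Isp · g₀ = 327 × 9.81 = 3207.9 m/s.
From the ideal rocket equation, Δv = v_e · ln(150,000/21,416) = 3207.9 × ln(7.004) = 3207.9 × 1.9465 ≈ 6244 m/s.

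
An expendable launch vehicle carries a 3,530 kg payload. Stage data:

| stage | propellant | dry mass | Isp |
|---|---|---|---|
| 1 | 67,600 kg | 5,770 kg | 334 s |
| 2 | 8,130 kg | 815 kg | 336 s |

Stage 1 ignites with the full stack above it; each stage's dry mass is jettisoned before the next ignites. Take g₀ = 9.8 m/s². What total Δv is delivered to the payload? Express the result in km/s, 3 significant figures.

Δv ≈ 8.54 km/s

Ignition mass of stage 1 = 67,600+5,770 + 8,130+815 + 3,530 = 85,845 kg.
Stage 1: m₀ = 85,845 kg, m_f = 85,845 − 67,600 = 18,245 kg; Δv = 334×9.8×ln(4.705) = 3273.2×1.5487 ≈ 5069 m/s.
Stage 2: m₀ = 12,475 kg, m_f = 12,475 − 8,130 = 4,345 kg; Δv = 336×9.8×ln(2.871) = 3292.8×1.0547 ≈ 3473 m/s.
Total Δv = 5069 + 3473 = 8542 m/s.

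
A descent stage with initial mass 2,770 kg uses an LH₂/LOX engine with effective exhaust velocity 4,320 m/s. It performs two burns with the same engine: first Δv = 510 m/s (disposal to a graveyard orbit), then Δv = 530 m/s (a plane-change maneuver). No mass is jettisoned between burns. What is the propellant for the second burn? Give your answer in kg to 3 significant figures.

propellant for the second burn ≈ 284 kg

After the first burn: m = 2770 × exp(−510/4320.0) = 2770 × 0.88865 = 2,461.56 kg.
After the second burn: m = 2,461.56 × exp(−530/4320.0) = 2,461.56 × 0.88454 = 2,177.35 kg.
Second-burn propellant = 2,461.56 − 2,177.35 = 284.21 kg.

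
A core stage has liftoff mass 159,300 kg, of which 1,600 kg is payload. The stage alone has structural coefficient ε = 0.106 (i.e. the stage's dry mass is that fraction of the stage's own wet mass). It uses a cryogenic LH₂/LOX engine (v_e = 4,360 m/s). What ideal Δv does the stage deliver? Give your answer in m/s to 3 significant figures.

Stage wet mass = m₀ − payload = 159,300 − 1,600 = 157,700 kg.
Stage dry mass = ε × stage wet mass = 0.106 × 157,700 = 16,716.2 kg.
Burnout mass m_f = stage dry + payload = 16,716.2 + 1,600 = 18,316.2 kg.
Δv = v_e · ln(159,300/18,316.2) = 4360.0 × ln(8.697) = 4360.0 × 2.1630 ≈ 9431 m/s.

Δv ≈ 9430 m/s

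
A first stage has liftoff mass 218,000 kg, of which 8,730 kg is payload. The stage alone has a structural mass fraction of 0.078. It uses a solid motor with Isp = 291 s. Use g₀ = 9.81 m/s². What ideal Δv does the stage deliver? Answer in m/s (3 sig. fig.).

Δv ≈ 6180 m/s

Stage wet mass = m₀ − payload = 218,000 − 8,730 = 209,270 kg.
Stage dry mass = ε × stage wet mass = 0.078 × 209,270 = 16,323.1 kg.
Burnout mass m_f = stage dry + payload = 16,323.1 + 8,730 = 25,053.1 kg.
v_e = Isp · g₀ = 291 × 9.81 = 2854.7 m/s.
By the Tsiolkovsky rocket equation, Δv = v_e · ln(218,000/25,053.1) = 2854.7 × ln(8.702) = 2854.7 × 2.1635 ≈ 6176 m/s.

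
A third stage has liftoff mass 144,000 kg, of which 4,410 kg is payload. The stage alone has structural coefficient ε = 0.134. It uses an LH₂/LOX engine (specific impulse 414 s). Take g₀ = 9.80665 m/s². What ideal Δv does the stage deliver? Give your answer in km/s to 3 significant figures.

Stage wet mass = m₀ − payload = 144,000 − 4,410 = 139,590 kg.
Stage dry mass = ε × stage wet mass = 0.134 × 139,590 = 18,705.1 kg.
Burnout mass m_f = stage dry + payload = 18,705.1 + 4,410 = 23,115.1 kg.
v_e = Isp · g₀ = 414 × 9.80665 = 4060.0 m/s.
By the Tsiolkovsky rocket equation, Δv = v_e · ln(144,000/23,115.1) = 4060.0 × ln(6.23) = 4060.0 × 1.8293 ≈ 7427 m/s.

Δv ≈ 7.43 km/s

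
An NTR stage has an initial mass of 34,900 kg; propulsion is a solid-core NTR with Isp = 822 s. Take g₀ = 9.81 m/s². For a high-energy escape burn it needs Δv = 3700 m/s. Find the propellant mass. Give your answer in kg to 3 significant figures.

propellant mass ≈ 12800 kg

v_e = Isp · g₀ = 822 × 9.81 = 8063.8 m/s.
By the Tsiolkovsky rocket equation, m₀/m_f = exp(Δv / v_e) = exp(3700 / 8063.8) = exp(0.4588) = 1.5822.
m_f = 34,900 / 1.5822 = 22,057.9 kg, so propellant = m₀ − m_f = 34,900 − 22,057.9 = 12,842.1 kg.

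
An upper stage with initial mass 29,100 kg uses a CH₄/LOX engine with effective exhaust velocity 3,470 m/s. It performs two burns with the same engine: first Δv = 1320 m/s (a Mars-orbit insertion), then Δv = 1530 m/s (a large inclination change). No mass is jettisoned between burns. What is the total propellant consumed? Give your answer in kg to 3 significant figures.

After the first burn: m = 29100 × exp(−1320/3470.0) = 29100 × 0.68359 = 19,892.5 kg.
After the second burn: m = 19,892.5 × exp(−1530/3470.0) = 19,892.5 × 0.64344 = 12,799.6 kg.
Total propellant = m₀ − m_final = 29100 − 12,799.6 = 16,300.4 kg.

total propellant consumed ≈ 16300 kg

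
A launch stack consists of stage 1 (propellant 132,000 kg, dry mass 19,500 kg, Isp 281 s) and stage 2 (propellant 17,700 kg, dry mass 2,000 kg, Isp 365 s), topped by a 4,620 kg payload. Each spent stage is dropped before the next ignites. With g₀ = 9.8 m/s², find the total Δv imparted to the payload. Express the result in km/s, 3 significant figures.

Δv ≈ 8.48 km/s

Ignition mass of stage 1 = 132,000+19,500 + 17,700+2,000 + 4,620 = 175,820 kg.
Stage 1: m₀ = 175,820 kg, m_f = 175,820 − 132,000 = 43,820 kg; Δv = 281×9.8×ln(4.012) = 2753.8×1.3894 ≈ 3826 m/s.
Stage 2: m₀ = 24,320 kg, m_f = 24,320 − 17,700 = 6,620 kg; Δv = 365×9.8×ln(3.674) = 3577.0×1.3012 ≈ 4654 m/s.
Total Δv = 3826 + 4654 = 8480 m/s.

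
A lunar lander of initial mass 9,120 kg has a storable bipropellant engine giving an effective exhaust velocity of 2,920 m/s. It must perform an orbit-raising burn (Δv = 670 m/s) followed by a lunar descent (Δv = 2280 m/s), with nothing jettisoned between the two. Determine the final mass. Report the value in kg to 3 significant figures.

After the first burn: m = 9120 × exp(−670/2920.0) = 9120 × 0.79497 = 7,250.13 kg.
After the second burn: m = 7,250.13 × exp(−2280/2920.0) = 7,250.13 × 0.45803 = 3,320.78 kg.

final mass ≈ 3320 kg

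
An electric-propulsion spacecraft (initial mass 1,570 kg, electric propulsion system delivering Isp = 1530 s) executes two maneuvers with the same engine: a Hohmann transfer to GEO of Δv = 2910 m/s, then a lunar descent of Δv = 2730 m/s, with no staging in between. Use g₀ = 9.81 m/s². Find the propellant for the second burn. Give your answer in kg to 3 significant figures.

v_e = Isp · g₀ = 1530 × 9.81 = 15009.3 m/s.
After the first burn: m = 1570 × exp(−2910/15009.3) = 1570 × 0.82376 = 1,293.3 kg.
After the second burn: m = 1,293.3 × exp(−2730/15009.3) = 1,293.3 × 0.83370 = 1,078.22 kg.
Second-burn propellant = 1,293.3 − 1,078.22 = 215.08 kg.

propellant for the second burn ≈ 215 kg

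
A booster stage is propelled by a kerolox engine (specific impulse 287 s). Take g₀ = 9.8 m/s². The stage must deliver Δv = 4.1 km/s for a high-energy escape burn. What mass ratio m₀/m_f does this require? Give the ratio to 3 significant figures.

v_e = Isp · g₀ = 287 × 9.8 = 2812.6 m/s.
By the Tsiolkovsky rocket equation, m₀/m_f = exp(Δv / v_e) = exp(4100 / 2812.6) = exp(1.4577) = 4.2962.

mass ratio ≈ 4.30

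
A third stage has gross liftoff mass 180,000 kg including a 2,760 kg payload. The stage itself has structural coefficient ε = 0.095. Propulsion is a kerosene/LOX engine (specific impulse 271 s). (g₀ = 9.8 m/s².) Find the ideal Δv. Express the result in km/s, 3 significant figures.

Stage wet mass = m₀ − payload = 180,000 − 2,760 = 177,240 kg.
Stage dry mass = ε × stage wet mass = 0.095 × 177,240 = 16,837.8 kg.
Burnout mass m_f = stage dry + payload = 16,837.8 + 2,760 = 19,597.8 kg.
v_e = Isp · g₀ = 271 × 9.8 = 2655.8 m/s.
Rocket equation: Δv = v_e · ln(180,000/19,597.8) = 2655.8 × ln(9.185) = 2655.8 × 2.2175 ≈ 5889 m/s.

Δv ≈ 5.89 km/s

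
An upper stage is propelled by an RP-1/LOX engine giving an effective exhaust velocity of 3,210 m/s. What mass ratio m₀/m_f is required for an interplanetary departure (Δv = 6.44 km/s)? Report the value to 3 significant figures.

m₀/m_f = exp(Δv / v_e) = exp(6440 / 3210.0) = exp(2.0062) = 7.4352.

mass ratio ≈ 7.44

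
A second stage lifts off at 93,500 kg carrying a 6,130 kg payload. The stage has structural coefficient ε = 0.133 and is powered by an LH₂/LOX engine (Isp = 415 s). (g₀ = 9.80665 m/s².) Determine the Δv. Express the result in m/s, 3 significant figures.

Δv ≈ 6760 m/s

Stage wet mass = m₀ − payload = 93,500 − 6,130 = 87,370 kg.
Stage dry mass = ε × stage wet mass = 0.133 × 87,370 = 11,620.2 kg.
Burnout mass m_f = stage dry + payload = 11,620.2 + 6,130 = 17,750.2 kg.
v_e = Isp · g₀ = 415 × 9.80665 = 4069.8 m/s.
By the Tsiolkovsky rocket equation, Δv = v_e · ln(93,500/17,750.2) = 4069.8 × ln(5.268) = 4069.8 × 1.6616 ≈ 6762 m/s.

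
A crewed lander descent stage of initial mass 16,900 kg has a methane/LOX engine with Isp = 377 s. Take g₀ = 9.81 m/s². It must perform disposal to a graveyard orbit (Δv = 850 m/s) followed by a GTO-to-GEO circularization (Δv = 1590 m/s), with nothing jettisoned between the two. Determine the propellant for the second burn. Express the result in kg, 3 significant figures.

propellant for the second burn ≈ 4690 kg

v_e = Isp · g₀ = 377 × 9.81 = 3698.4 m/s.
After the first burn: m = 16900 × exp(−850/3698.4) = 16900 × 0.79467 = 13,429.9 kg.
After the second burn: m = 13,429.9 × exp(−1590/3698.4) = 13,429.9 × 0.65056 = 8,736.96 kg.
Second-burn propellant = 13,429.9 − 8,736.96 = 4,692.94 kg.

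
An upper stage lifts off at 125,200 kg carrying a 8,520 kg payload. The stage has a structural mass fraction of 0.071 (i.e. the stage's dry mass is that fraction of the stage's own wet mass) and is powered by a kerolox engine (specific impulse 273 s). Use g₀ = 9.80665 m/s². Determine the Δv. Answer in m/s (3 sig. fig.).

Stage wet mass = m₀ − payload = 125,200 − 8,520 = 116,680 kg.
Stage dry mass = ε × stage wet mass = 0.071 × 116,680 = 8,284.28 kg.
Burnout mass m_f = stage dry + payload = 8,284.28 + 8,520 = 16,804.28 kg.
v_e = Isp · g₀ = 273 × 9.80665 = 2677.2 m/s.
By the Tsiolkovsky rocket equation, Δv = v_e · ln(125,200/16,804.28) = 2677.2 × ln(7.45) = 2677.2 × 2.0083 ≈ 5377 m/s.

Δv ≈ 5380 m/s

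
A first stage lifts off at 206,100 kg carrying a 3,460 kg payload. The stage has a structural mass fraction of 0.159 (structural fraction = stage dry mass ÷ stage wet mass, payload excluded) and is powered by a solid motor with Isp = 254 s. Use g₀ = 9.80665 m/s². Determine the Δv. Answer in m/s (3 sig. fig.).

Δv ≈ 4370 m/s

Stage wet mass = m₀ − payload = 206,100 − 3,460 = 202,640 kg.
Stage dry mass = ε × stage wet mass = 0.159 × 202,640 = 32,219.8 kg.
Burnout mass m_f = stage dry + payload = 32,219.8 + 3,460 = 35,679.8 kg.
v_e = Isp · g₀ = 254 × 9.80665 = 2490.9 m/s.
From the ideal rocket equation, Δv = v_e · ln(206,100/35,679.8) = 2490.9 × ln(5.776) = 2490.9 × 1.7538 ≈ 4368 m/s.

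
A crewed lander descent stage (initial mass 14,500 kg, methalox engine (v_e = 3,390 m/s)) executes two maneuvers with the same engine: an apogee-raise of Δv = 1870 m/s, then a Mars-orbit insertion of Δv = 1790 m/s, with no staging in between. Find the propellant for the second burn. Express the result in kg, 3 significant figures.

propellant for the second burn ≈ 3430 kg

After the first burn: m = 14500 × exp(−1870/3390.0) = 14500 × 0.57601 = 8,352.15 kg.
After the second burn: m = 8,352.15 × exp(−1790/3390.0) = 8,352.15 × 0.58977 = 4,925.85 kg.
Second-burn propellant = 8,352.15 − 4,925.85 = 3,426.3 kg.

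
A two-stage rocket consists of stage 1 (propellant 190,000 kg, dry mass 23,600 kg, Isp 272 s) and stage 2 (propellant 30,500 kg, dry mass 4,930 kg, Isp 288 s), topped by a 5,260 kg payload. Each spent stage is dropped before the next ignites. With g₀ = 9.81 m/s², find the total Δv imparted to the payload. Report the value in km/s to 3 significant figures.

Ignition mass of stage 1 = 190,000+23,600 + 30,500+4,930 + 5,260 = 254,290 kg.
Stage 1: m₀ = 254,290 kg, m_f = 254,290 − 190,000 = 64,290 kg; Δv = 272×9.81×ln(3.955) = 2668.3×1.3751 ≈ 3669 m/s.
Stage 2: m₀ = 40,690 kg, m_f = 40,690 − 30,500 = 10,190 kg; Δv = 288×9.81×ln(3.993) = 2825.3×1.3846 ≈ 3912 m/s.
Total Δv = 3669 + 3912 = 7581 m/s.

Δv ≈ 7.58 km/s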